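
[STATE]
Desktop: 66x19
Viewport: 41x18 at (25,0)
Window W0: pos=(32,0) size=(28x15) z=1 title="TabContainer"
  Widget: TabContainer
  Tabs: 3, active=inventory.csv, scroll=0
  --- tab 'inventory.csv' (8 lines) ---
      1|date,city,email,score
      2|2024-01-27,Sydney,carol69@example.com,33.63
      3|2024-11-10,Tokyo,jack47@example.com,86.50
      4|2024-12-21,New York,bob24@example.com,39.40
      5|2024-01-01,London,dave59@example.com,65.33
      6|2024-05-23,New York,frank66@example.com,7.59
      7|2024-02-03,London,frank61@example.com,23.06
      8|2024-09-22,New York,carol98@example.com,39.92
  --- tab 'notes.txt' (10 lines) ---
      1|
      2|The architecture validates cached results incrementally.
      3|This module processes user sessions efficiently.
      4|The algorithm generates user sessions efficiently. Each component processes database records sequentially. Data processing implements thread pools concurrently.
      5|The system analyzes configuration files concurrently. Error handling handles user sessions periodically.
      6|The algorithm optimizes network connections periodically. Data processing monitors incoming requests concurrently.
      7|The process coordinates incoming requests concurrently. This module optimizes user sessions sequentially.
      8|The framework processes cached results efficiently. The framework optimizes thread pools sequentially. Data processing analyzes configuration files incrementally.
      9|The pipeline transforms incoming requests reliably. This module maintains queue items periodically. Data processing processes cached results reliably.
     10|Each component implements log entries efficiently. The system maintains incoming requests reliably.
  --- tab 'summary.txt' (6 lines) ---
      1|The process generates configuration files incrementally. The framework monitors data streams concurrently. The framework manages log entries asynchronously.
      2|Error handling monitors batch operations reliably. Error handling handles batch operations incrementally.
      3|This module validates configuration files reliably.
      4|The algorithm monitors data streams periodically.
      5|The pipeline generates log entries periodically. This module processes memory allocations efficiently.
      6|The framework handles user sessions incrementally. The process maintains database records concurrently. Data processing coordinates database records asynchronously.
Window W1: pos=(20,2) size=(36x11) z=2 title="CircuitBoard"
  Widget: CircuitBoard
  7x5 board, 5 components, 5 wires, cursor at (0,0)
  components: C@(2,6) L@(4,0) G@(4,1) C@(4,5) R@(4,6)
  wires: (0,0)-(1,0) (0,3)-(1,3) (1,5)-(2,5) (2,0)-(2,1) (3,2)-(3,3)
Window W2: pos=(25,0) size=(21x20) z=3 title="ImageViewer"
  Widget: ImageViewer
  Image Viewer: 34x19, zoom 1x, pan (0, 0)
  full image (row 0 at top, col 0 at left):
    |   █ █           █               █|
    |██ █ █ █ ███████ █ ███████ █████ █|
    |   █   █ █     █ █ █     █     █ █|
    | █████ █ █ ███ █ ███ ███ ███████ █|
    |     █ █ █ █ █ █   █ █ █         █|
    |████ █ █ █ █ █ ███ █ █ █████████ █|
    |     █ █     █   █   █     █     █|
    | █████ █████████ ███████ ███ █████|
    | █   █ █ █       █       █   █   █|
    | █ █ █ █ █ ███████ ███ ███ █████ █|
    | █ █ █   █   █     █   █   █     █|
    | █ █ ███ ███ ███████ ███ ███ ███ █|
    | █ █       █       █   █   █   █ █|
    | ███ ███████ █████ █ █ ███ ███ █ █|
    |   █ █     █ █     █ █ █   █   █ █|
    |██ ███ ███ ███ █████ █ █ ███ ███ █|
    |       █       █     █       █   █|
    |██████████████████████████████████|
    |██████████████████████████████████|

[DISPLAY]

┏━━━━━━━━━━━━━━━━━━━┓━━━━━━━━━━━━━┓      
┃ ImageViewer       ┃             ┃      
┠───────────────────┨━━━━━━━━━┓───┨      
┃   █ █           █ ┃         ┃txt┃      
┃██ █ █ █ ███████ █ ┃─────────┨───┃      
┃   █   █ █     █ █ ┃         ┃   ┃      
┃ █████ █ █ ███ █ ██┃         ┃69@┃      
┃     █ █ █ █ █ █   ┃         ┃@ex┃      
┃████ █ █ █ █ █ ███ ┃         ┃24@┃      
┃     █ █     █   █ ┃         ┃9@e┃      
┃ █████ █████████ ██┃   C     ┃nk6┃      
┃ █   █ █ █       █ ┃         ┃61@┃      
┃ █ █ █ █ █ ███████ ┃━━━━━━━━━┛ol9┃      
┃ █ █ █   █   █     ┃             ┃      
┃ █ █ ███ ███ ██████┃━━━━━━━━━━━━━┛      
┃ █ █       █       ┃                    
┃ ███ ███████ █████ ┃                    
┃   █ █     █ █     ┃                    


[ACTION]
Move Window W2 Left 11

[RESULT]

━━━━━━━━━┓━━━━━━━━━━━━━━━━━━━━━━━━┓      
er       ┃abContainer             ┃      
─────────┨━━━━━━━━━━━━━━━━━━━━┓───┨      
       █ ┃                    ┃txt┃      
██████ █ ┃────────────────────┨───┃      
     █ █ ┃ 6                  ┃   ┃      
 ███ █ ██┃  ·                 ┃69@┃      
 █ █ █   ┃  │                 ┃@ex┃      
 █ █ ███ ┃  ·       ·         ┃24@┃      
   █   █ ┃          │         ┃9@e┃      
██████ ██┃          ·   C     ┃nk6┃      
       █ ┃                    ┃61@┃      
 ███████ ┃━━━━━━━━━━━━━━━━━━━━┛ol9┃      
   █     ┃                        ┃      
██ ██████┃━━━━━━━━━━━━━━━━━━━━━━━━┛      
 █       ┃                               
██ █████ ┃                               
 █ █     ┃                               


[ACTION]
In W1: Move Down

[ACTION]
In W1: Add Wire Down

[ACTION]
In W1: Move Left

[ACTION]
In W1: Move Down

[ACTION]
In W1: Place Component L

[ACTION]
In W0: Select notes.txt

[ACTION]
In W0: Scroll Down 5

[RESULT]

━━━━━━━━━┓━━━━━━━━━━━━━━━━━━━━━━━━┓      
er       ┃abContainer             ┃      
─────────┨━━━━━━━━━━━━━━━━━━━━┓───┨      
       █ ┃                    ┃txt┃      
██████ █ ┃────────────────────┨───┃      
     █ █ ┃ 6                  ┃ ne┃      
 ███ █ ██┃  ·                 ┃ in┃      
 █ █ █   ┃  │                 ┃ ca┃      
 █ █ ███ ┃  ·       ·         ┃ in┃      
   █   █ ┃          │         ┃ts ┃      
██████ ██┃          ·   C     ┃   ┃      
       █ ┃                    ┃   ┃      
 ███████ ┃━━━━━━━━━━━━━━━━━━━━┛   ┃      
   █     ┃                        ┃      
██ ██████┃━━━━━━━━━━━━━━━━━━━━━━━━┛      
 █       ┃                               
██ █████ ┃                               
 █ █     ┃                               


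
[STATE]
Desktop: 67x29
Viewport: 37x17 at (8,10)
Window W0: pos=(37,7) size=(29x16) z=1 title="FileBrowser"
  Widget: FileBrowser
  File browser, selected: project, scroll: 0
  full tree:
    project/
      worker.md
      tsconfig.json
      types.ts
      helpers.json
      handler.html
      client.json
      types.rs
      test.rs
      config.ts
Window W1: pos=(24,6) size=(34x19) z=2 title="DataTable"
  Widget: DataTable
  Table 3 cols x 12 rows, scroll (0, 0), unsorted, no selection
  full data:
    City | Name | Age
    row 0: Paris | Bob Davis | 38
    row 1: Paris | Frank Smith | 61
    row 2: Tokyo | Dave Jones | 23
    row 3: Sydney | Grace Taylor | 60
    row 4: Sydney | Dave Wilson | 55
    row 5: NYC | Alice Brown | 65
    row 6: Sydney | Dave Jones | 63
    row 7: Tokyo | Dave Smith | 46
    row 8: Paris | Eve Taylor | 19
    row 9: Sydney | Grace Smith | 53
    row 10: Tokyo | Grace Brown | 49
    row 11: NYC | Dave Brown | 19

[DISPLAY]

                ┃──────┼────────────┼
                ┃Paris │Bob Davis   │
                ┃Paris │Frank Smith │
                ┃Tokyo │Dave Jones  │
                ┃Sydney│Grace Taylor│
                ┃Sydney│Dave Wilson │
                ┃NYC   │Alice Brown │
                ┃Sydney│Dave Jones  │
                ┃Tokyo │Dave Smith  │
                ┃Paris │Eve Taylor  │
                ┃Sydney│Grace Smith │
                ┃Tokyo │Grace Brown │
                ┃NYC   │Dave Brown  │
                ┃                    
                ┗━━━━━━━━━━━━━━━━━━━━
                                     
                                     


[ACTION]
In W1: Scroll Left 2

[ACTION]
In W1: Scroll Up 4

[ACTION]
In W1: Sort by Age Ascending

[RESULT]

                ┃──────┼────────────┼
                ┃Paris │Eve Taylor  │
                ┃NYC   │Dave Brown  │
                ┃Tokyo │Dave Jones  │
                ┃Paris │Bob Davis   │
                ┃Tokyo │Dave Smith  │
                ┃Tokyo │Grace Brown │
                ┃Sydney│Grace Smith │
                ┃Sydney│Dave Wilson │
                ┃Sydney│Grace Taylor│
                ┃Paris │Frank Smith │
                ┃Sydney│Dave Jones  │
                ┃NYC   │Alice Brown │
                ┃                    
                ┗━━━━━━━━━━━━━━━━━━━━
                                     
                                     


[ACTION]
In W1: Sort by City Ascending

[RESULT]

                ┃──────┼────────────┼
                ┃NYC   │Dave Brown  │
                ┃NYC   │Alice Brown │
                ┃Paris │Eve Taylor  │
                ┃Paris │Bob Davis   │
                ┃Paris │Frank Smith │
                ┃Sydney│Grace Smith │
                ┃Sydney│Dave Wilson │
                ┃Sydney│Grace Taylor│
                ┃Sydney│Dave Jones  │
                ┃Tokyo │Dave Jones  │
                ┃Tokyo │Dave Smith  │
                ┃Tokyo │Grace Brown │
                ┃                    
                ┗━━━━━━━━━━━━━━━━━━━━
                                     
                                     


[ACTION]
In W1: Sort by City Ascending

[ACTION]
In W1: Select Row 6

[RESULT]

                ┃──────┼────────────┼
                ┃NYC   │Dave Brown  │
                ┃NYC   │Alice Brown │
                ┃Paris │Eve Taylor  │
                ┃Paris │Bob Davis   │
                ┃Paris │Frank Smith │
                ┃Sydney│Grace Smith │
                ┃>ydney│Dave Wilson │
                ┃Sydney│Grace Taylor│
                ┃Sydney│Dave Jones  │
                ┃Tokyo │Dave Jones  │
                ┃Tokyo │Dave Smith  │
                ┃Tokyo │Grace Brown │
                ┃                    
                ┗━━━━━━━━━━━━━━━━━━━━
                                     
                                     


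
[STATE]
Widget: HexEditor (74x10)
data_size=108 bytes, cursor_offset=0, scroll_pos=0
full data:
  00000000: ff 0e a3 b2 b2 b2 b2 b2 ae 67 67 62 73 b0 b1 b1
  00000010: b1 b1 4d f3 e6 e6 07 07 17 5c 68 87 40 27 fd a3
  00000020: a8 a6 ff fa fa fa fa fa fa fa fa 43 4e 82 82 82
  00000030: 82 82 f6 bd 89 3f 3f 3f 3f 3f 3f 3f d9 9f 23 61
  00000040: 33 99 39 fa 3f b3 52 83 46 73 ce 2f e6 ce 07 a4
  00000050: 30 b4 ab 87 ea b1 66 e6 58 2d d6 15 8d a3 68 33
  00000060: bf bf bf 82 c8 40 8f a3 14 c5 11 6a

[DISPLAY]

00000000  FF 0e a3 b2 b2 b2 b2 b2  ae 67 67 62 73 b0 b1 b1  |.........ggbs
00000010  b1 b1 4d f3 e6 e6 07 07  17 5c 68 87 40 27 fd a3  |..M......\h.@
00000020  a8 a6 ff fa fa fa fa fa  fa fa fa 43 4e 82 82 82  |...........CN
00000030  82 82 f6 bd 89 3f 3f 3f  3f 3f 3f 3f d9 9f 23 61  |.....???????.
00000040  33 99 39 fa 3f b3 52 83  46 73 ce 2f e6 ce 07 a4  |3.9.?.R.Fs./.
00000050  30 b4 ab 87 ea b1 66 e6  58 2d d6 15 8d a3 68 33  |0.....f.X-...
00000060  bf bf bf 82 c8 40 8f a3  14 c5 11 6a              |.....@.....j 
                                                                          
                                                                          
                                                                          


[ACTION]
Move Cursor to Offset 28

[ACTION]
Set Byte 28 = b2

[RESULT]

00000000  ff 0e a3 b2 b2 b2 b2 b2  ae 67 67 62 73 b0 b1 b1  |.........ggbs
00000010  b1 b1 4d f3 e6 e6 07 07  17 5c 68 87 B2 27 fd a3  |..M......\h..
00000020  a8 a6 ff fa fa fa fa fa  fa fa fa 43 4e 82 82 82  |...........CN
00000030  82 82 f6 bd 89 3f 3f 3f  3f 3f 3f 3f d9 9f 23 61  |.....???????.
00000040  33 99 39 fa 3f b3 52 83  46 73 ce 2f e6 ce 07 a4  |3.9.?.R.Fs./.
00000050  30 b4 ab 87 ea b1 66 e6  58 2d d6 15 8d a3 68 33  |0.....f.X-...
00000060  bf bf bf 82 c8 40 8f a3  14 c5 11 6a              |.....@.....j 
                                                                          
                                                                          
                                                                          


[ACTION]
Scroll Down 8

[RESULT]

00000060  bf bf bf 82 c8 40 8f a3  14 c5 11 6a              |.....@.....j 
                                                                          
                                                                          
                                                                          
                                                                          
                                                                          
                                                                          
                                                                          
                                                                          
                                                                          


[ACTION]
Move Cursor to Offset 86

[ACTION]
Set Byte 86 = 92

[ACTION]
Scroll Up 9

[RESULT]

00000000  ff 0e a3 b2 b2 b2 b2 b2  ae 67 67 62 73 b0 b1 b1  |.........ggbs
00000010  b1 b1 4d f3 e6 e6 07 07  17 5c 68 87 b2 27 fd a3  |..M......\h..
00000020  a8 a6 ff fa fa fa fa fa  fa fa fa 43 4e 82 82 82  |...........CN
00000030  82 82 f6 bd 89 3f 3f 3f  3f 3f 3f 3f d9 9f 23 61  |.....???????.
00000040  33 99 39 fa 3f b3 52 83  46 73 ce 2f e6 ce 07 a4  |3.9.?.R.Fs./.
00000050  30 b4 ab 87 ea b1 92 e6  58 2d d6 15 8d a3 68 33  |0.......X-...
00000060  bf bf bf 82 c8 40 8f a3  14 c5 11 6a              |.....@.....j 
                                                                          
                                                                          
                                                                          


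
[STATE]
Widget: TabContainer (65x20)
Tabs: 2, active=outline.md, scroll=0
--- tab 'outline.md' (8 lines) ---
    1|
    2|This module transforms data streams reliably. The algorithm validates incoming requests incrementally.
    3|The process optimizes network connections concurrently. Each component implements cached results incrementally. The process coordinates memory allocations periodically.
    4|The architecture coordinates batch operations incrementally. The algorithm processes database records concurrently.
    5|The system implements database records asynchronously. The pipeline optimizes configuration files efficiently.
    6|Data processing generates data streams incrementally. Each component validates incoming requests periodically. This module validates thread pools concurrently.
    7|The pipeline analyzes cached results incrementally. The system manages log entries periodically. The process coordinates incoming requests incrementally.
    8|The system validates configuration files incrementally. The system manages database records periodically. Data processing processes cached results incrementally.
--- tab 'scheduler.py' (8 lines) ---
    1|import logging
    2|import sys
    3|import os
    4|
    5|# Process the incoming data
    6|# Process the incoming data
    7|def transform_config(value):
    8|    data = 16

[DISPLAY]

[outline.md]│ scheduler.py                                       
─────────────────────────────────────────────────────────────────
                                                                 
This module transforms data streams reliably. The algorithm valid
The process optimizes network connections concurrently. Each comp
The architecture coordinates batch operations incrementally. The 
The system implements database records asynchronously. The pipeli
Data processing generates data streams incrementally. Each compon
The pipeline analyzes cached results incrementally. The system ma
The system validates configuration files incrementally. The syste
                                                                 
                                                                 
                                                                 
                                                                 
                                                                 
                                                                 
                                                                 
                                                                 
                                                                 
                                                                 


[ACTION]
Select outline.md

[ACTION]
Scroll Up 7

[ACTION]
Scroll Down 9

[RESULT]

[outline.md]│ scheduler.py                                       
─────────────────────────────────────────────────────────────────
The system validates configuration files incrementally. The syste
                                                                 
                                                                 
                                                                 
                                                                 
                                                                 
                                                                 
                                                                 
                                                                 
                                                                 
                                                                 
                                                                 
                                                                 
                                                                 
                                                                 
                                                                 
                                                                 
                                                                 


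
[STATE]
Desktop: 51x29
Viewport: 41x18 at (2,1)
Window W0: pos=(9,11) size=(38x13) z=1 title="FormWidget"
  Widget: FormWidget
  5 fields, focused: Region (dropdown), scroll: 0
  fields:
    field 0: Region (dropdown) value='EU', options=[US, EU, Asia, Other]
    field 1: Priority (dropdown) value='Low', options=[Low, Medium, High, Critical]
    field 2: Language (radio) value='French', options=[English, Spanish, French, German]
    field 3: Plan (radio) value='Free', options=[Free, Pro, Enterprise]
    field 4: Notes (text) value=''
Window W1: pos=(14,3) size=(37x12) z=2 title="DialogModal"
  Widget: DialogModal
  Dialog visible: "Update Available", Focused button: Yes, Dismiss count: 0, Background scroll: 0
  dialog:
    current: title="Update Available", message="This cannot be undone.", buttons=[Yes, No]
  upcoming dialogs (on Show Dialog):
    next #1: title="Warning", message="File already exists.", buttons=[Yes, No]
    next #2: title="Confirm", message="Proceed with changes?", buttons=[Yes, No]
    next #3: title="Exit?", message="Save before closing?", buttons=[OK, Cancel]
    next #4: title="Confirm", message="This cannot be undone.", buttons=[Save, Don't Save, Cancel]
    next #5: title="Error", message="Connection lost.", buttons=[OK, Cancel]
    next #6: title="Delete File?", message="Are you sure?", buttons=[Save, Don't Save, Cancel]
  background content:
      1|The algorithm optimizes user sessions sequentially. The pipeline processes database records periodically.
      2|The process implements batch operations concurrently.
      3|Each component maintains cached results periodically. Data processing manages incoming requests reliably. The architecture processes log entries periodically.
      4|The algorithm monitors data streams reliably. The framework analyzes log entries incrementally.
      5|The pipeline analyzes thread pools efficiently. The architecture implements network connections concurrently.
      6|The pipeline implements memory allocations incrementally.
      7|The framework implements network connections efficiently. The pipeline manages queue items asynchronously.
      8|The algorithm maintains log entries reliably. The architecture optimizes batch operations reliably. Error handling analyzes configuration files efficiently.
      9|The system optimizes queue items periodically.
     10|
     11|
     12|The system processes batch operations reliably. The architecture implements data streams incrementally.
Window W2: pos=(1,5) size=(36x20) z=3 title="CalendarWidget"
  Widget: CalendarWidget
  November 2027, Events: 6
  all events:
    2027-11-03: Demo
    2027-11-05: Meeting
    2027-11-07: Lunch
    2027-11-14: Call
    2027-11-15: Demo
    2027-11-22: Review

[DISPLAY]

                                         
                                         
            ┏━━━━━━━━━━━━━━━━━━━━━━━━━━━━
            ┃ DialogModal                
━━━━━━━━━━━━━━━━━━━━━━━━━━━━━━━━━━┓──────
 CalendarWidget                   ┃s user
──────────────────────────────────┨──────
          November 2027           ┃ble   
Mo Tu We Th Fr Sa Su              ┃ndone.
 1  2  3*  4  5*  6  7*           ┃      
 8  9 10 11 12 13 14*             ┃──────
15* 16 17 18 19 20 21             ┃ts net
22* 23 24 25 26 27 28             ┃s log 
29 30                             ┃━━━━━━
                                  ┃      
                                  ┃( ) Sp
                                  ┃ Pro  
                                  ┃      


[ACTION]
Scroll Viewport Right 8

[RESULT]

                                         
                                         
    ┏━━━━━━━━━━━━━━━━━━━━━━━━━━━━━━━━━━━┓
    ┃ DialogModal                       ┃
━━━━━━━━━━━━━━━━━━━━━━━━━━┓─────────────┨
rWidget                   ┃s user sessio┃
──────────────────────────┨───────┐perat┃
  November 2027           ┃ble    │d res┃
 Th Fr Sa Su              ┃ndone. │reams┃
*  4  5*  6  7*           ┃       │ools ┃
 11 12 13 14*             ┃───────┘ allo┃
7 18 19 20 21             ┃ts network co┃
4 25 26 27 28             ┃s log entries┃
                          ┃━━━━━━━━━━━━━┛
                          ┃       ▼]┃    
                          ┃( ) Spani┃    
                          ┃ Pro  ( )┃    
                          ┃        ]┃    


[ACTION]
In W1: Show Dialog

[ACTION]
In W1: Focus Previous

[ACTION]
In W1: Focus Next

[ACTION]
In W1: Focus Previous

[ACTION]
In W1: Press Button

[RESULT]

                                         
                                         
    ┏━━━━━━━━━━━━━━━━━━━━━━━━━━━━━━━━━━━┓
    ┃ DialogModal                       ┃
━━━━━━━━━━━━━━━━━━━━━━━━━━┓─────────────┨
rWidget                   ┃s user sessio┃
──────────────────────────┨ batch operat┃
  November 2027           ┃ns cached res┃
 Th Fr Sa Su              ┃ data streams┃
*  4  5*  6  7*           ┃thread pools ┃
 11 12 13 14*             ┃s memory allo┃
7 18 19 20 21             ┃ts network co┃
4 25 26 27 28             ┃s log entries┃
                          ┃━━━━━━━━━━━━━┛
                          ┃       ▼]┃    
                          ┃( ) Spani┃    
                          ┃ Pro  ( )┃    
                          ┃        ]┃    


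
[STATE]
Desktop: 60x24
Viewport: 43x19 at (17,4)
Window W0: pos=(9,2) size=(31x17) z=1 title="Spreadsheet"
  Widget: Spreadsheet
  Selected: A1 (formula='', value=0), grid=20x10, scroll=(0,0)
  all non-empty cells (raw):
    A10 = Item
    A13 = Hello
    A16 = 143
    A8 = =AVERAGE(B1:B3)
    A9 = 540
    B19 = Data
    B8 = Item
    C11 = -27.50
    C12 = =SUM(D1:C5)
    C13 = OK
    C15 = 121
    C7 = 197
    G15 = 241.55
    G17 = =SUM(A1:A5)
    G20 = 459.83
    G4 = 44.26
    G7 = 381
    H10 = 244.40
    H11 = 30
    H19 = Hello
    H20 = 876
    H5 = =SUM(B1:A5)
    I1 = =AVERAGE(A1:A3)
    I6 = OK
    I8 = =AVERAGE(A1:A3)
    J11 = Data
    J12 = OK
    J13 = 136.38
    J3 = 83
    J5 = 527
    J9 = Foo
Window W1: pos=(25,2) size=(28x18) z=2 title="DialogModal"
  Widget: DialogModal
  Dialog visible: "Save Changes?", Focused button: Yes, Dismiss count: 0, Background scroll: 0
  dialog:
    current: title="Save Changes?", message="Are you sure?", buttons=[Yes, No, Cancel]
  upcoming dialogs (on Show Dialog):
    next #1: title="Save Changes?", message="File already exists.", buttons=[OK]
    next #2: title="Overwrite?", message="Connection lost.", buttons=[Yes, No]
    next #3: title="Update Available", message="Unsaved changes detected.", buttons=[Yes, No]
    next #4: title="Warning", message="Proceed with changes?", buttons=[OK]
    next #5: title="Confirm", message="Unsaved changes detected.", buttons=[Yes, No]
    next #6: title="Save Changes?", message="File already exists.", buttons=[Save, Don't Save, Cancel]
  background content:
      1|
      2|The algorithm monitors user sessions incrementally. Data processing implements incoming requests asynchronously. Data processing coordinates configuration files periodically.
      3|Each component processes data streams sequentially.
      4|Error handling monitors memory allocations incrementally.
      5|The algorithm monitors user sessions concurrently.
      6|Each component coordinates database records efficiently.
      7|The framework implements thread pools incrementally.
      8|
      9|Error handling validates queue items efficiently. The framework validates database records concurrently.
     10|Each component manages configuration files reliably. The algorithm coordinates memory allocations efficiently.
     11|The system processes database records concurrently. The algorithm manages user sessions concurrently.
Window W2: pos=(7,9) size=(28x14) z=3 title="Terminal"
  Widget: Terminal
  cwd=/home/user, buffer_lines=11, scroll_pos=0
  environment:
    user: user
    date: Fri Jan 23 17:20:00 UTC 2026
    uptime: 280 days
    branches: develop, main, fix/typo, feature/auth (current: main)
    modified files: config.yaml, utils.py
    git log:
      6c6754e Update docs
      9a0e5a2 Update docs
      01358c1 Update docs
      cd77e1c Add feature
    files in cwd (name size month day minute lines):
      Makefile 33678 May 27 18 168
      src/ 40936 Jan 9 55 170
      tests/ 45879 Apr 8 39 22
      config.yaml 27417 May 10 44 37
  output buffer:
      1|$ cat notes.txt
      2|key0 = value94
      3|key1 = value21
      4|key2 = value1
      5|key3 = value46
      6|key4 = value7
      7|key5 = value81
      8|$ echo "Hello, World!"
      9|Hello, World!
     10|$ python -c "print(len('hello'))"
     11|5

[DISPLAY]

────────┠──────────────────────────┨       
        ┃                          ┃       
A       ┃The algorithm monitors use┃       
--------┃Each component processes d┃       
  [0]   ┃Error handling monitors me┃       
━━━━━━━━━━━━━━━━━┓──────────────┐se┃       
                 ┃e Changes?    │es┃       
─────────────────┨ you sure?    │ t┃       
es.txt           ┃ No   Cancel  │  ┃       
lue94            ┃──────────────┘ q┃       
lue21            ┃onent manages con┃       
lue1             ┃m processes datab┃       
lue46            ┃                 ┃       
lue7             ┃                 ┃       
lue81            ┃                 ┃       
ello, World!"    ┃━━━━━━━━━━━━━━━━━┛       
rld!             ┃                         
-c "print(len('he┃                         
━━━━━━━━━━━━━━━━━┛                         


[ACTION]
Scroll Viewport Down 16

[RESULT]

        ┃                          ┃       
A       ┃The algorithm monitors use┃       
--------┃Each component processes d┃       
  [0]   ┃Error handling monitors me┃       
━━━━━━━━━━━━━━━━━┓──────────────┐se┃       
                 ┃e Changes?    │es┃       
─────────────────┨ you sure?    │ t┃       
es.txt           ┃ No   Cancel  │  ┃       
lue94            ┃──────────────┘ q┃       
lue21            ┃onent manages con┃       
lue1             ┃m processes datab┃       
lue46            ┃                 ┃       
lue7             ┃                 ┃       
lue81            ┃                 ┃       
ello, World!"    ┃━━━━━━━━━━━━━━━━━┛       
rld!             ┃                         
-c "print(len('he┃                         
━━━━━━━━━━━━━━━━━┛                         
                                           


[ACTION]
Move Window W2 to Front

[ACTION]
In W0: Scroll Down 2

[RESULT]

        ┃                          ┃       
A       ┃The algorithm monitors use┃       
--------┃Each component processes d┃       
    0   ┃Error handling monitors me┃       
━━━━━━━━━━━━━━━━━┓──────────────┐se┃       
                 ┃e Changes?    │es┃       
─────────────────┨ you sure?    │ t┃       
es.txt           ┃ No   Cancel  │  ┃       
lue94            ┃──────────────┘ q┃       
lue21            ┃onent manages con┃       
lue1             ┃m processes datab┃       
lue46            ┃                 ┃       
lue7             ┃                 ┃       
lue81            ┃                 ┃       
ello, World!"    ┃━━━━━━━━━━━━━━━━━┛       
rld!             ┃                         
-c "print(len('he┃                         
━━━━━━━━━━━━━━━━━┛                         
                                           


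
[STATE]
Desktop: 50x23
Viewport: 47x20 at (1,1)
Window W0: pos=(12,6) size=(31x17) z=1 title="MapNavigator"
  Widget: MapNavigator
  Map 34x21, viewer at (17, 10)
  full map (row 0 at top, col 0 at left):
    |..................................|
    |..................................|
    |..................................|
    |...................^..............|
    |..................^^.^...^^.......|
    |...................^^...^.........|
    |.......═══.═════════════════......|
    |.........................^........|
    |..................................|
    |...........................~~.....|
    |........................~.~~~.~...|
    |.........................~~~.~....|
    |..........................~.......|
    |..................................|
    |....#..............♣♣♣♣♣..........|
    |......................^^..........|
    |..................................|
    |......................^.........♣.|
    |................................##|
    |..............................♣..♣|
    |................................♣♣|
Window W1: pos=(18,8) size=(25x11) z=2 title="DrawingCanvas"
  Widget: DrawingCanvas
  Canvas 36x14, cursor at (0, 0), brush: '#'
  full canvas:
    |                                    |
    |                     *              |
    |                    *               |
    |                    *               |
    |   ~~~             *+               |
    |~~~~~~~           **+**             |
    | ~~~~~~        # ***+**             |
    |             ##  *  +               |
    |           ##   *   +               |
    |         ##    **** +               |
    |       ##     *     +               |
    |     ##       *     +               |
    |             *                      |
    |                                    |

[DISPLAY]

                                               
                                               
                                               
                                               
                                               
           ┏━━━━━━━━━━━━━━━━━━━━━━━━━━━━━┓     
           ┃ MapNavigator                ┃     
           ┠─────┏━━━━━━━━━━━━━━━━━━━━━━━┓     
           ┃.....┃ DrawingCanvas         ┃     
           ┃.....┠───────────────────────┨     
           ┃....═┃+                      ┃     
           ┃.....┃                     * ┃     
           ┃.....┃                    *  ┃     
           ┃.....┃                    *  ┃     
           ┃.....┃   ~~~             *+  ┃     
           ┃.....┃~~~~~~~           **+**┃     
           ┃.....┃ ~~~~~~        # ***+**┃     
           ┃.....┗━━━━━━━━━━━━━━━━━━━━━━━┛     
           ┃.#..............♣♣♣♣♣........┃     
           ┃...................^^........┃     


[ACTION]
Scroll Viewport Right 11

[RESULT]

                                               
                                               
                                               
                                               
                                               
         ┏━━━━━━━━━━━━━━━━━━━━━━━━━━━━━┓       
         ┃ MapNavigator                ┃       
         ┠─────┏━━━━━━━━━━━━━━━━━━━━━━━┓       
         ┃.....┃ DrawingCanvas         ┃       
         ┃.....┠───────────────────────┨       
         ┃....═┃+                      ┃       
         ┃.....┃                     * ┃       
         ┃.....┃                    *  ┃       
         ┃.....┃                    *  ┃       
         ┃.....┃   ~~~             *+  ┃       
         ┃.....┃~~~~~~~           **+**┃       
         ┃.....┃ ~~~~~~        # ***+**┃       
         ┃.....┗━━━━━━━━━━━━━━━━━━━━━━━┛       
         ┃.#..............♣♣♣♣♣........┃       
         ┃...................^^........┃       


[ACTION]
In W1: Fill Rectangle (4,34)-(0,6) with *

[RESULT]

                                               
                                               
                                               
                                               
                                               
         ┏━━━━━━━━━━━━━━━━━━━━━━━━━━━━━┓       
         ┃ MapNavigator                ┃       
         ┠─────┏━━━━━━━━━━━━━━━━━━━━━━━┓       
         ┃.....┃ DrawingCanvas         ┃       
         ┃.....┠───────────────────────┨       
         ┃....═┃+     *****************┃       
         ┃.....┃      *****************┃       
         ┃.....┃      *****************┃       
         ┃.....┃      *****************┃       
         ┃.....┃   ~~~*****************┃       
         ┃.....┃~~~~~~~           **+**┃       
         ┃.....┃ ~~~~~~        # ***+**┃       
         ┃.....┗━━━━━━━━━━━━━━━━━━━━━━━┛       
         ┃.#..............♣♣♣♣♣........┃       
         ┃...................^^........┃       


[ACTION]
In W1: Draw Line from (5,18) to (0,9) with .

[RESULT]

                                               
                                               
                                               
                                               
                                               
         ┏━━━━━━━━━━━━━━━━━━━━━━━━━━━━━┓       
         ┃ MapNavigator                ┃       
         ┠─────┏━━━━━━━━━━━━━━━━━━━━━━━┓       
         ┃.....┃ DrawingCanvas         ┃       
         ┃.....┠───────────────────────┨       
         ┃....═┃+     ***.*************┃       
         ┃.....┃      ****..***********┃       
         ┃.....┃      ******..*********┃       
         ┃.....┃      ********..*******┃       
         ┃.....┃   ~~~**********..*****┃       
         ┃.....┃~~~~~~~           .*+**┃       
         ┃.....┃ ~~~~~~        # ***+**┃       
         ┃.....┗━━━━━━━━━━━━━━━━━━━━━━━┛       
         ┃.#..............♣♣♣♣♣........┃       
         ┃...................^^........┃       
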